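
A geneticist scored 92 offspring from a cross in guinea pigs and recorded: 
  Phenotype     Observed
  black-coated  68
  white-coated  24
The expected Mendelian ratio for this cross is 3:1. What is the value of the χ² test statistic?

0.058

Under the 3:1 hypothesis (Σ ratio = 4, N = 92):
  black-coated: 92 × 3/4 = 69
  white-coated: 92 × 1/4 = 23
χ² = Σ (O − E)² / E
  black-coated: (68 − 69)² / 69 = 0.0145
  white-coated: (24 − 23)² / 23 = 0.0435
χ² = 0.0145 + 0.0435 = 0.058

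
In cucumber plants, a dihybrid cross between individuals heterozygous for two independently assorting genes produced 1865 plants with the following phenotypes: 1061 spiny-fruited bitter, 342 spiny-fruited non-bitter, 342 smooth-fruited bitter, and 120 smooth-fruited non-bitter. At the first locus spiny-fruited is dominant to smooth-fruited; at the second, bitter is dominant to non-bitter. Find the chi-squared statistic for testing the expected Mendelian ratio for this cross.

A dihybrid F₂ with independent assortment and complete dominance at both loci gives a 9:3:3:1 phenotypic ratio.
Expected counts for N = 1865 under a 9:3:3:1 ratio (total parts = 16):
  spiny-fruited bitter: 1865 × 9/16 = 1049.0625
  spiny-fruited non-bitter: 1865 × 3/16 = 349.6875
  smooth-fruited bitter: 1865 × 3/16 = 349.6875
  smooth-fruited non-bitter: 1865 × 1/16 = 116.5625
χ² = Σ (O − E)² / E
  spiny-fruited bitter: (1061 − 1049.0625)² / 1049.0625 = 0.1358
  spiny-fruited non-bitter: (342 − 349.6875)² / 349.6875 = 0.1690
  smooth-fruited bitter: (342 − 349.6875)² / 349.6875 = 0.1690
  smooth-fruited non-bitter: (120 − 116.5625)² / 116.5625 = 0.1014
χ² = 0.1358 + 0.1690 + 0.1690 + 0.1014 = 0.5752 ≈ 0.575

0.575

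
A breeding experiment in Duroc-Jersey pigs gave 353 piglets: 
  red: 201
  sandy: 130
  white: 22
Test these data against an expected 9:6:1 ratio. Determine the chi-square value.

Under the 9:6:1 hypothesis (Σ ratio = 16, N = 353):
  red: 353 × 9/16 = 198.5625
  sandy: 353 × 6/16 = 132.375
  white: 353 × 1/16 = 22.0625
χ² = Σ (O − E)² / E
  red: (201 − 198.5625)² / 198.5625 = 0.0299
  sandy: (130 − 132.375)² / 132.375 = 0.0426
  white: (22 − 22.0625)² / 22.0625 = 0.0002
χ² = 0.0299 + 0.0426 + 0.0002 = 0.0727 ≈ 0.073

0.073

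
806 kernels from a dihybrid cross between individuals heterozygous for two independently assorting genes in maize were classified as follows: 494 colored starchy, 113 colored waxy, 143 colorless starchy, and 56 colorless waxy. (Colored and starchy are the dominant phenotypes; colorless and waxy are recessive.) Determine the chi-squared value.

A dihybrid F₂ with independent assortment and complete dominance at both loci gives a 9:3:3:1 phenotypic ratio.
Total ratio parts = 16. Expected numbers out of 806:
  colored starchy: 806 × 9/16 = 453.375
  colored waxy: 806 × 3/16 = 151.125
  colorless starchy: 806 × 3/16 = 151.125
  colorless waxy: 806 × 1/16 = 50.375
χ² = Σ (O − E)² / E
  colored starchy: (494 − 453.375)² / 453.375 = 3.6402
  colored waxy: (113 − 151.125)² / 151.125 = 9.6180
  colorless starchy: (143 − 151.125)² / 151.125 = 0.4368
  colorless waxy: (56 − 50.375)² / 50.375 = 0.6281
χ² = 3.6402 + 9.6180 + 0.4368 + 0.6281 = 14.3231 ≈ 14.323

14.323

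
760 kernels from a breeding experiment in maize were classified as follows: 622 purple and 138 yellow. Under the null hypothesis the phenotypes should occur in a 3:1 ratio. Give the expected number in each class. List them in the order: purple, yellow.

570, 190

Expected counts for N = 760 under a 3:1 ratio (total parts = 4):
  purple: 760 × 3/4 = 570
  yellow: 760 × 1/4 = 190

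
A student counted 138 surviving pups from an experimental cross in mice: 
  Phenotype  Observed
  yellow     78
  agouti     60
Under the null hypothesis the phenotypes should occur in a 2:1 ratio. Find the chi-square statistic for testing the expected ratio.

The 2:1 ratio has 3 parts, so with N = 138 the expected counts are:
  yellow: 138 × 2/3 = 92
  agouti: 138 × 1/3 = 46
χ² = Σ (O − E)² / E
  yellow: (78 − 92)² / 92 = 2.1304
  agouti: (60 − 46)² / 46 = 4.2609
χ² = 2.1304 + 4.2609 = 6.3913 ≈ 6.391

6.391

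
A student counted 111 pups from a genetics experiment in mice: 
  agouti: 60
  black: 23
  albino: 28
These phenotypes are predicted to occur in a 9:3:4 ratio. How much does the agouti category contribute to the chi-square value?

The 9:3:4 ratio has 16 parts, so with N = 111 the expected counts are:
  agouti: 111 × 9/16 = 62.4375
  black: 111 × 3/16 = 20.8125
  albino: 111 × 4/16 = 27.75
Contribution of agouti: (60 − 62.4375)² / 62.4375 = 0.0952

0.095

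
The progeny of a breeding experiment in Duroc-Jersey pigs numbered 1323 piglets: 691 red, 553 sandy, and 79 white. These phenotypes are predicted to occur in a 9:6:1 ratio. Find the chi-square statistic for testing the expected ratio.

10.486

Under the 9:6:1 hypothesis (Σ ratio = 16, N = 1323):
  red: 1323 × 9/16 = 744.1875
  sandy: 1323 × 6/16 = 496.125
  white: 1323 × 1/16 = 82.6875
χ² = Σ (O − E)² / E
  red: (691 − 744.1875)² / 744.1875 = 3.8013
  sandy: (553 − 496.125)² / 496.125 = 6.5201
  white: (79 − 82.6875)² / 82.6875 = 0.1644
χ² = 3.8013 + 6.5201 + 0.1644 = 10.4858 ≈ 10.486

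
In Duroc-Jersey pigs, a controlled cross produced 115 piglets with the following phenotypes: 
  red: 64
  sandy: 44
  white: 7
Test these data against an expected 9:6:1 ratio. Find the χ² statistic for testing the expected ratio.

The 9:6:1 ratio has 16 parts, so with N = 115 the expected counts are:
  red: 115 × 9/16 = 64.6875
  sandy: 115 × 6/16 = 43.125
  white: 115 × 1/16 = 7.1875
χ² = Σ (O − E)² / E
  red: (64 − 64.6875)² / 64.6875 = 0.0073
  sandy: (44 − 43.125)² / 43.125 = 0.0178
  white: (7 − 7.1875)² / 7.1875 = 0.0049
χ² = 0.0073 + 0.0178 + 0.0049 = 0.030

0.030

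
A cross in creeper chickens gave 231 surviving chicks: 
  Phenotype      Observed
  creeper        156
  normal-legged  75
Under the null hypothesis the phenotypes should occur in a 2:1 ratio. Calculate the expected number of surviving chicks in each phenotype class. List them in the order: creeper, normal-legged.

The 2:1 ratio has 3 parts, so with N = 231 the expected counts are:
  creeper: 231 × 2/3 = 154
  normal-legged: 231 × 1/3 = 77

154, 77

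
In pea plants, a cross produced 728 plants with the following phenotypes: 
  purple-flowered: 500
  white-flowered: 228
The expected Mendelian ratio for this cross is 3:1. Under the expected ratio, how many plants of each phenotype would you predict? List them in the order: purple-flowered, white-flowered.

546, 182

Total ratio parts = 4. Expected numbers out of 728:
  purple-flowered: 728 × 3/4 = 546
  white-flowered: 728 × 1/4 = 182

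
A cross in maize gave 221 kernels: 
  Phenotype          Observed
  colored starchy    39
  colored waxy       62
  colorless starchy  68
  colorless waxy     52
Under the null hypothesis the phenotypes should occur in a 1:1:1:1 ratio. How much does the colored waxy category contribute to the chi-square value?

Under the 1:1:1:1 hypothesis (Σ ratio = 4, N = 221):
  colored starchy: 221 × 1/4 = 55.25
  colored waxy: 221 × 1/4 = 55.25
  colorless starchy: 221 × 1/4 = 55.25
  colorless waxy: 221 × 1/4 = 55.25
Contribution of colored waxy: (62 − 55.25)² / 55.25 = 0.8247

0.825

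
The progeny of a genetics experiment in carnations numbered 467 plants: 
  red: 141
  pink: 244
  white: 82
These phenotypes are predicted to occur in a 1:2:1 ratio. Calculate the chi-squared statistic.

Total ratio parts = 4. Expected numbers out of 467:
  red: 467 × 1/4 = 116.75
  pink: 467 × 2/4 = 233.5
  white: 467 × 1/4 = 116.75
χ² = Σ (O − E)² / E
  red: (141 − 116.75)² / 116.75 = 5.0369
  pink: (244 − 233.5)² / 233.5 = 0.4722
  white: (82 − 116.75)² / 116.75 = 10.3431
χ² = 5.0369 + 0.4722 + 10.3431 = 15.8522 ≈ 15.852

15.852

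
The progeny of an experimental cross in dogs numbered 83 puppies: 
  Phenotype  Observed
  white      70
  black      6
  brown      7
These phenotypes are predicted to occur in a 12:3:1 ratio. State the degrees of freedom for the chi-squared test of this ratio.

2

A goodness-of-fit test with 3 phenotype classes has df = 3 − 1 = 2.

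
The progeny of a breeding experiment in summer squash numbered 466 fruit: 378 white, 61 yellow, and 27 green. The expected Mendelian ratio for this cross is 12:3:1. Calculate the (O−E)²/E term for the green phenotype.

Under the 12:3:1 hypothesis (Σ ratio = 16, N = 466):
  white: 466 × 12/16 = 349.5
  yellow: 466 × 3/16 = 87.375
  green: 466 × 1/16 = 29.125
Contribution of green: (27 − 29.125)² / 29.125 = 0.1550

0.155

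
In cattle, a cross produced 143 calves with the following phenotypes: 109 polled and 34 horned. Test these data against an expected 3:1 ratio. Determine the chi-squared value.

Under the 3:1 hypothesis (Σ ratio = 4, N = 143):
  polled: 143 × 3/4 = 107.25
  horned: 143 × 1/4 = 35.75
χ² = Σ (O − E)² / E
  polled: (109 − 107.25)² / 107.25 = 0.0286
  horned: (34 − 35.75)² / 35.75 = 0.0857
χ² = 0.0286 + 0.0857 = 0.1143 ≈ 0.114

0.114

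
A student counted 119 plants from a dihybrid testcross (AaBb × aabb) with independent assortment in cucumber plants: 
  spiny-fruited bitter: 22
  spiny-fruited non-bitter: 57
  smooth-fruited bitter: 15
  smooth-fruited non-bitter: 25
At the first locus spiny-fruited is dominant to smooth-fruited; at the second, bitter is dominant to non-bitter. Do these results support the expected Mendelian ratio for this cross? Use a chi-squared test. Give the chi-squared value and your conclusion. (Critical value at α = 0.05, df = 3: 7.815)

35.050; not consistent

A dihybrid testcross with independent assortment gives a 1:1:1:1 ratio.
Under the 1:1:1:1 hypothesis (Σ ratio = 4, N = 119):
  spiny-fruited bitter: 119 × 1/4 = 29.75
  spiny-fruited non-bitter: 119 × 1/4 = 29.75
  smooth-fruited bitter: 119 × 1/4 = 29.75
  smooth-fruited non-bitter: 119 × 1/4 = 29.75
χ² = Σ (O − E)² / E
  spiny-fruited bitter: (22 − 29.75)² / 29.75 = 2.0189
  spiny-fruited non-bitter: (57 − 29.75)² / 29.75 = 24.9601
  smooth-fruited bitter: (15 − 29.75)² / 29.75 = 7.3130
  smooth-fruited non-bitter: (25 − 29.75)² / 29.75 = 0.7584
χ² = 2.0189 + 24.9601 + 7.3130 + 0.7584 = 35.0504 ≈ 35.050
Degrees of freedom = 4 − 1 = 3; critical value at α = 0.05 is 7.815.
Since 35.050 > 7.815, we reject the null hypothesis — the data do not fit the 1:1:1:1 ratio.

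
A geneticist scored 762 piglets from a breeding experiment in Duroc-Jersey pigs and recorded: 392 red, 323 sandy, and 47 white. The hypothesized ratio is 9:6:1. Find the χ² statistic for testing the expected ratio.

Expected counts for N = 762 under a 9:6:1 ratio (total parts = 16):
  red: 762 × 9/16 = 428.625
  sandy: 762 × 6/16 = 285.75
  white: 762 × 1/16 = 47.625
χ² = Σ (O − E)² / E
  red: (392 − 428.625)² / 428.625 = 3.1295
  sandy: (323 − 285.75)² / 285.75 = 4.8559
  white: (47 − 47.625)² / 47.625 = 0.0082
χ² = 3.1295 + 4.8559 + 0.0082 = 7.9936 ≈ 7.994

7.994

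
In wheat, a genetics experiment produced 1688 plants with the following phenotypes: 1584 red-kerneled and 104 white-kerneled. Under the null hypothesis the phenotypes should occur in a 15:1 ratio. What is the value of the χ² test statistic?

The 15:1 ratio has 16 parts, so with N = 1688 the expected counts are:
  red-kerneled: 1688 × 15/16 = 1582.5
  white-kerneled: 1688 × 1/16 = 105.5
χ² = Σ (O − E)² / E
  red-kerneled: (1584 − 1582.5)² / 1582.5 = 0.0014
  white-kerneled: (104 − 105.5)² / 105.5 = 0.0213
χ² = 0.0014 + 0.0213 = 0.0227 ≈ 0.023

0.023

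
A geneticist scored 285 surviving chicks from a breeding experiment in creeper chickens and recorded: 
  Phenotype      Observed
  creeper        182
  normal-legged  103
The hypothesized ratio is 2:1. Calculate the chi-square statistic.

Under the 2:1 hypothesis (Σ ratio = 3, N = 285):
  creeper: 285 × 2/3 = 190
  normal-legged: 285 × 1/3 = 95
χ² = Σ (O − E)² / E
  creeper: (182 − 190)² / 190 = 0.3368
  normal-legged: (103 − 95)² / 95 = 0.6737
χ² = 0.3368 + 0.6737 = 1.0105 ≈ 1.011

1.011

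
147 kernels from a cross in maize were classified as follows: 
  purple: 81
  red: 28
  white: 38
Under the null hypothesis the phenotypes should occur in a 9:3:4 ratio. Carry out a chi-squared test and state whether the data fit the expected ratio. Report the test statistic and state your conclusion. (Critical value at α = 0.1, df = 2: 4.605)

0.084; consistent

Total ratio parts = 16. Expected numbers out of 147:
  purple: 147 × 9/16 = 82.6875
  red: 147 × 3/16 = 27.5625
  white: 147 × 4/16 = 36.75
χ² = Σ (O − E)² / E
  purple: (81 − 82.6875)² / 82.6875 = 0.0344
  red: (28 − 27.5625)² / 27.5625 = 0.0069
  white: (38 − 36.75)² / 36.75 = 0.0425
χ² = 0.0344 + 0.0069 + 0.0425 = 0.0838 ≈ 0.084
Degrees of freedom = 3 − 1 = 2; critical value at α = 0.1 is 4.605.
Since 0.084 < 4.605, we fail to reject the null hypothesis — the data are consistent with the 9:3:4 ratio.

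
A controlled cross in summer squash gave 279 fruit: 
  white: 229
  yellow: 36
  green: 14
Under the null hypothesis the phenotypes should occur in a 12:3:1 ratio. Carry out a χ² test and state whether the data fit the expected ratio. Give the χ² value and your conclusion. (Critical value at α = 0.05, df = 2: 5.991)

7.628; not consistent

Under the 12:3:1 hypothesis (Σ ratio = 16, N = 279):
  white: 279 × 12/16 = 209.25
  yellow: 279 × 3/16 = 52.3125
  green: 279 × 1/16 = 17.4375
χ² = Σ (O − E)² / E
  white: (229 − 209.25)² / 209.25 = 1.8641
  yellow: (36 − 52.3125)² / 52.3125 = 5.0867
  green: (14 − 17.4375)² / 17.4375 = 0.6776
χ² = 1.8641 + 5.0867 + 0.6776 = 7.6284 ≈ 7.628
Degrees of freedom = 3 − 1 = 2; critical value at α = 0.05 is 5.991.
Since 7.628 > 5.991, we reject the null hypothesis — the data do not fit the 12:3:1 ratio.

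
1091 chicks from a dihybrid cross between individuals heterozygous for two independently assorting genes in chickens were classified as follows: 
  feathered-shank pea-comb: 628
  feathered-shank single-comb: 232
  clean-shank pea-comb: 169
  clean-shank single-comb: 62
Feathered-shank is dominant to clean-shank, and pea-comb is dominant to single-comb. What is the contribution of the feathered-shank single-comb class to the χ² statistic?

3.680

A dihybrid F₂ with independent assortment and complete dominance at both loci gives a 9:3:3:1 phenotypic ratio.
Expected counts for N = 1091 under a 9:3:3:1 ratio (total parts = 16):
  feathered-shank pea-comb: 1091 × 9/16 = 613.6875
  feathered-shank single-comb: 1091 × 3/16 = 204.5625
  clean-shank pea-comb: 1091 × 3/16 = 204.5625
  clean-shank single-comb: 1091 × 1/16 = 68.1875
Contribution of feathered-shank single-comb: (232 − 204.5625)² / 204.5625 = 3.6801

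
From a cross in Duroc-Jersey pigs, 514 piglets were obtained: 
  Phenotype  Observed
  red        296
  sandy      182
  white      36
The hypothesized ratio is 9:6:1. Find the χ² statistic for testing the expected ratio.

The 9:6:1 ratio has 16 parts, so with N = 514 the expected counts are:
  red: 514 × 9/16 = 289.125
  sandy: 514 × 6/16 = 192.75
  white: 514 × 1/16 = 32.125
χ² = Σ (O − E)² / E
  red: (296 − 289.125)² / 289.125 = 0.1635
  sandy: (182 − 192.75)² / 192.75 = 0.5995
  white: (36 − 32.125)² / 32.125 = 0.4674
χ² = 0.1635 + 0.5995 + 0.4674 = 1.2304 ≈ 1.230

1.230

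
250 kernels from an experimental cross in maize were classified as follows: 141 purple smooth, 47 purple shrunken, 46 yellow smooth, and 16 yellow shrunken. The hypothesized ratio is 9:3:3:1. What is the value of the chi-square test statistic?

0.027

Under the 9:3:3:1 hypothesis (Σ ratio = 16, N = 250):
  purple smooth: 250 × 9/16 = 140.625
  purple shrunken: 250 × 3/16 = 46.875
  yellow smooth: 250 × 3/16 = 46.875
  yellow shrunken: 250 × 1/16 = 15.625
χ² = Σ (O − E)² / E
  purple smooth: (141 − 140.625)² / 140.625 = 0.0010
  purple shrunken: (47 − 46.875)² / 46.875 = 0.0003
  yellow smooth: (46 − 46.875)² / 46.875 = 0.0163
  yellow shrunken: (16 − 15.625)² / 15.625 = 0.0090
χ² = 0.0010 + 0.0003 + 0.0163 + 0.0090 = 0.0266 ≈ 0.027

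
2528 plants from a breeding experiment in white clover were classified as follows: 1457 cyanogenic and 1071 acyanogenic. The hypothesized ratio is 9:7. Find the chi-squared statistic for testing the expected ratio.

Total ratio parts = 16. Expected numbers out of 2528:
  cyanogenic: 2528 × 9/16 = 1422
  acyanogenic: 2528 × 7/16 = 1106
χ² = Σ (O − E)² / E
  cyanogenic: (1457 − 1422)² / 1422 = 0.8615
  acyanogenic: (1071 − 1106)² / 1106 = 1.1076
χ² = 0.8615 + 1.1076 = 1.9691 ≈ 1.969

1.969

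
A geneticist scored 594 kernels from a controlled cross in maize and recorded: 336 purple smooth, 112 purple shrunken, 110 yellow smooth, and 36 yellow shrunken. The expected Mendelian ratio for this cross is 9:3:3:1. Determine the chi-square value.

Under the 9:3:3:1 hypothesis (Σ ratio = 16, N = 594):
  purple smooth: 594 × 9/16 = 334.125
  purple shrunken: 594 × 3/16 = 111.375
  yellow smooth: 594 × 3/16 = 111.375
  yellow shrunken: 594 × 1/16 = 37.125
χ² = Σ (O − E)² / E
  purple smooth: (336 − 334.125)² / 334.125 = 0.0105
  purple shrunken: (112 − 111.375)² / 111.375 = 0.0035
  yellow smooth: (110 − 111.375)² / 111.375 = 0.0170
  yellow shrunken: (36 − 37.125)² / 37.125 = 0.0341
χ² = 0.0105 + 0.0035 + 0.0170 + 0.0341 = 0.0651 ≈ 0.065

0.065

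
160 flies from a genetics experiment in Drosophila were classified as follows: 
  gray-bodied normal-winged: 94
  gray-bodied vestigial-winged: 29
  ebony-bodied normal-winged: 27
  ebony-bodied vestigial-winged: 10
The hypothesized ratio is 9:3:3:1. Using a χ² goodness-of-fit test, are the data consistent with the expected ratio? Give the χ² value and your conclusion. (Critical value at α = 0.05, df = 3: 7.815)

Total ratio parts = 16. Expected numbers out of 160:
  gray-bodied normal-winged: 160 × 9/16 = 90
  gray-bodied vestigial-winged: 160 × 3/16 = 30
  ebony-bodied normal-winged: 160 × 3/16 = 30
  ebony-bodied vestigial-winged: 160 × 1/16 = 10
χ² = Σ (O − E)² / E
  gray-bodied normal-winged: (94 − 90)² / 90 = 0.1778
  gray-bodied vestigial-winged: (29 − 30)² / 30 = 0.0333
  ebony-bodied normal-winged: (27 − 30)² / 30 = 0.3000
  ebony-bodied vestigial-winged: (10 − 10)² / 10 = 0.0000
χ² = 0.1778 + 0.0333 + 0.3000 + 0.0000 = 0.5111 ≈ 0.511
Degrees of freedom = 4 − 1 = 3; critical value at α = 0.05 is 7.815.
Since 0.511 < 7.815, we fail to reject the null hypothesis — the data are consistent with the 9:3:3:1 ratio.

0.511; consistent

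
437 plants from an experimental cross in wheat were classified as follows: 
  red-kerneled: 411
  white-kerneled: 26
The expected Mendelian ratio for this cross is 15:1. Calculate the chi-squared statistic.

Total ratio parts = 16. Expected numbers out of 437:
  red-kerneled: 437 × 15/16 = 409.6875
  white-kerneled: 437 × 1/16 = 27.3125
χ² = Σ (O − E)² / E
  red-kerneled: (411 − 409.6875)² / 409.6875 = 0.0042
  white-kerneled: (26 − 27.3125)² / 27.3125 = 0.0631
χ² = 0.0042 + 0.0631 = 0.0673 ≈ 0.067

0.067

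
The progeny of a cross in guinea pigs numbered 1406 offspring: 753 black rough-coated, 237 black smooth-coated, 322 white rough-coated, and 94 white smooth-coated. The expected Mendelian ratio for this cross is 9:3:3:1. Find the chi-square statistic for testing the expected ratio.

17.856

The 9:3:3:1 ratio has 16 parts, so with N = 1406 the expected counts are:
  black rough-coated: 1406 × 9/16 = 790.875
  black smooth-coated: 1406 × 3/16 = 263.625
  white rough-coated: 1406 × 3/16 = 263.625
  white smooth-coated: 1406 × 1/16 = 87.875
χ² = Σ (O − E)² / E
  black rough-coated: (753 − 790.875)² / 790.875 = 1.8138
  black smooth-coated: (237 − 263.625)² / 263.625 = 2.6890
  white rough-coated: (322 − 263.625)² / 263.625 = 12.9261
  white smooth-coated: (94 − 87.875)² / 87.875 = 0.4269
χ² = 1.8138 + 2.6890 + 12.9261 + 0.4269 = 17.8558 ≈ 17.856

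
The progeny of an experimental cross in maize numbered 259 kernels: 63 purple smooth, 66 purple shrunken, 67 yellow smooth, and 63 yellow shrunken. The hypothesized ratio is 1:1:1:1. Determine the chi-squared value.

0.197

Total ratio parts = 4. Expected numbers out of 259:
  purple smooth: 259 × 1/4 = 64.75
  purple shrunken: 259 × 1/4 = 64.75
  yellow smooth: 259 × 1/4 = 64.75
  yellow shrunken: 259 × 1/4 = 64.75
χ² = Σ (O − E)² / E
  purple smooth: (63 − 64.75)² / 64.75 = 0.0473
  purple shrunken: (66 − 64.75)² / 64.75 = 0.0241
  yellow smooth: (67 − 64.75)² / 64.75 = 0.0782
  yellow shrunken: (63 − 64.75)² / 64.75 = 0.0473
χ² = 0.0473 + 0.0241 + 0.0782 + 0.0473 = 0.1969 ≈ 0.197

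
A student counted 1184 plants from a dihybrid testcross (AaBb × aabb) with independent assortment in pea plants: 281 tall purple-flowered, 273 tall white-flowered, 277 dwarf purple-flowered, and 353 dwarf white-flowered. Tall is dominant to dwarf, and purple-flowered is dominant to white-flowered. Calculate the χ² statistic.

14.743

A dihybrid testcross with independent assortment gives a 1:1:1:1 ratio.
Total ratio parts = 4. Expected numbers out of 1184:
  tall purple-flowered: 1184 × 1/4 = 296
  tall white-flowered: 1184 × 1/4 = 296
  dwarf purple-flowered: 1184 × 1/4 = 296
  dwarf white-flowered: 1184 × 1/4 = 296
χ² = Σ (O − E)² / E
  tall purple-flowered: (281 − 296)² / 296 = 0.7601
  tall white-flowered: (273 − 296)² / 296 = 1.7872
  dwarf purple-flowered: (277 − 296)² / 296 = 1.2196
  dwarf white-flowered: (353 − 296)² / 296 = 10.9764
χ² = 0.7601 + 1.7872 + 1.2196 + 10.9764 = 14.7433 ≈ 14.743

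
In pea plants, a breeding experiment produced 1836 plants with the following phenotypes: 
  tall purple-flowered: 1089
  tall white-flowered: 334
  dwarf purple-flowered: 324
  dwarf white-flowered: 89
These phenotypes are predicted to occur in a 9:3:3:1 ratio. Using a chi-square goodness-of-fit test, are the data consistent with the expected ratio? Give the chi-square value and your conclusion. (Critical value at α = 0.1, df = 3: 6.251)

10.338; not consistent

Under the 9:3:3:1 hypothesis (Σ ratio = 16, N = 1836):
  tall purple-flowered: 1836 × 9/16 = 1032.75
  tall white-flowered: 1836 × 3/16 = 344.25
  dwarf purple-flowered: 1836 × 3/16 = 344.25
  dwarf white-flowered: 1836 × 1/16 = 114.75
χ² = Σ (O − E)² / E
  tall purple-flowered: (1089 − 1032.75)² / 1032.75 = 3.0637
  tall white-flowered: (334 − 344.25)² / 344.25 = 0.3052
  dwarf purple-flowered: (324 − 344.25)² / 344.25 = 1.1912
  dwarf white-flowered: (89 − 114.75)² / 114.75 = 5.7783
χ² = 3.0637 + 0.3052 + 1.1912 + 5.7783 = 10.3384 ≈ 10.338
Degrees of freedom = 4 − 1 = 3; critical value at α = 0.1 is 6.251.
Since 10.338 > 6.251, we reject the null hypothesis — the data do not fit the 9:3:3:1 ratio.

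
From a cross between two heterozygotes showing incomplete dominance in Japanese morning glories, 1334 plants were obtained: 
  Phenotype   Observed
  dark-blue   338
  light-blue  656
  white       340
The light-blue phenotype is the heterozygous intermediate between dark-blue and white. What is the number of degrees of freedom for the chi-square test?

2

With incomplete dominance, a heterozygote × heterozygote cross gives a 1:2:1 phenotypic ratio.
A goodness-of-fit test with 3 phenotype classes has df = 3 − 1 = 2.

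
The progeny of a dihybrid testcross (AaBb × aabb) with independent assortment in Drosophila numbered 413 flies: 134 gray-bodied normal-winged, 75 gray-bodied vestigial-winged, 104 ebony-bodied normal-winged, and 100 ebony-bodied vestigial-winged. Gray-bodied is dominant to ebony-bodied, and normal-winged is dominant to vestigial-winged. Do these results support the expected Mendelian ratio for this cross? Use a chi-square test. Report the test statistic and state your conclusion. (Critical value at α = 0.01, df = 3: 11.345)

16.995; not consistent

A dihybrid testcross with independent assortment gives a 1:1:1:1 ratio.
The 1:1:1:1 ratio has 4 parts, so with N = 413 the expected counts are:
  gray-bodied normal-winged: 413 × 1/4 = 103.25
  gray-bodied vestigial-winged: 413 × 1/4 = 103.25
  ebony-bodied normal-winged: 413 × 1/4 = 103.25
  ebony-bodied vestigial-winged: 413 × 1/4 = 103.25
χ² = Σ (O − E)² / E
  gray-bodied normal-winged: (134 − 103.25)² / 103.25 = 9.1580
  gray-bodied vestigial-winged: (75 − 103.25)² / 103.25 = 7.7294
  ebony-bodied normal-winged: (104 − 103.25)² / 103.25 = 0.0054
  ebony-bodied vestigial-winged: (100 − 103.25)² / 103.25 = 0.1023
χ² = 9.1580 + 7.7294 + 0.0054 + 0.1023 = 16.9951 ≈ 16.995
Degrees of freedom = 4 − 1 = 3; critical value at α = 0.01 is 11.345.
Since 16.995 > 11.345, we reject the null hypothesis — the data do not fit the 1:1:1:1 ratio.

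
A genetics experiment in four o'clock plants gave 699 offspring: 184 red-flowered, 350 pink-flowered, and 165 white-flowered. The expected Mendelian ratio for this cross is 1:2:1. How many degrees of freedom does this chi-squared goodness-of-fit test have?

A goodness-of-fit test with 3 phenotype classes has df = 3 − 1 = 2.

2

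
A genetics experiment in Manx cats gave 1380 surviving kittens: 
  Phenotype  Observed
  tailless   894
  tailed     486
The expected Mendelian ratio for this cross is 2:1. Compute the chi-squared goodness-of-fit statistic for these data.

2.204

The 2:1 ratio has 3 parts, so with N = 1380 the expected counts are:
  tailless: 1380 × 2/3 = 920
  tailed: 1380 × 1/3 = 460
χ² = Σ (O − E)² / E
  tailless: (894 − 920)² / 920 = 0.7348
  tailed: (486 − 460)² / 460 = 1.4696
χ² = 0.7348 + 1.4696 = 2.2044 ≈ 2.204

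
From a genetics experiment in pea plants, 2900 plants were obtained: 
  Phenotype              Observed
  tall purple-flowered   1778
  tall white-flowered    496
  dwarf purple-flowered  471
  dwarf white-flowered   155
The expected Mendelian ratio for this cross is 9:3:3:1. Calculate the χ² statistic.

The 9:3:3:1 ratio has 16 parts, so with N = 2900 the expected counts are:
  tall purple-flowered: 2900 × 9/16 = 1631.25
  tall white-flowered: 2900 × 3/16 = 543.75
  dwarf purple-flowered: 2900 × 3/16 = 543.75
  dwarf white-flowered: 2900 × 1/16 = 181.25
χ² = Σ (O − E)² / E
  tall purple-flowered: (1778 − 1631.25)² / 1631.25 = 13.2019
  tall white-flowered: (496 − 543.75)² / 543.75 = 4.1932
  dwarf purple-flowered: (471 − 543.75)² / 543.75 = 9.7334
  dwarf white-flowered: (155 − 181.25)² / 181.25 = 3.8017
χ² = 13.2019 + 4.1932 + 9.7334 + 3.8017 = 30.9302 ≈ 30.930

30.930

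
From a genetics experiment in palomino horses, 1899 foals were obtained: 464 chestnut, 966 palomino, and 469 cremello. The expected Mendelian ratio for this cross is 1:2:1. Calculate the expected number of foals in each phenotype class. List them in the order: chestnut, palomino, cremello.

474.75, 949.5, 474.75

Total ratio parts = 4. Expected numbers out of 1899:
  chestnut: 1899 × 1/4 = 474.75
  palomino: 1899 × 2/4 = 949.5
  cremello: 1899 × 1/4 = 474.75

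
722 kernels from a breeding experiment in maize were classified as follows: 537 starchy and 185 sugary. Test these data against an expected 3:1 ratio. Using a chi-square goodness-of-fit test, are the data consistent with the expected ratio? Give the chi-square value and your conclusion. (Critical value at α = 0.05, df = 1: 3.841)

0.150; consistent

Under the 3:1 hypothesis (Σ ratio = 4, N = 722):
  starchy: 722 × 3/4 = 541.5
  sugary: 722 × 1/4 = 180.5
χ² = Σ (O − E)² / E
  starchy: (537 − 541.5)² / 541.5 = 0.0374
  sugary: (185 − 180.5)² / 180.5 = 0.1122
χ² = 0.0374 + 0.1122 = 0.1496 ≈ 0.150
Degrees of freedom = 2 − 1 = 1; critical value at α = 0.05 is 3.841.
Since 0.150 < 3.841, we fail to reject the null hypothesis — the data are consistent with the 3:1 ratio.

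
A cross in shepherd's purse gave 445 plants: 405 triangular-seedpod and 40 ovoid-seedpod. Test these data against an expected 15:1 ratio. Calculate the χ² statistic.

Total ratio parts = 16. Expected numbers out of 445:
  triangular-seedpod: 445 × 15/16 = 417.1875
  ovoid-seedpod: 445 × 1/16 = 27.8125
χ² = Σ (O − E)² / E
  triangular-seedpod: (405 − 417.1875)² / 417.1875 = 0.3560
  ovoid-seedpod: (40 − 27.8125)² / 27.8125 = 5.3406
χ² = 0.3560 + 5.3406 = 5.6966 ≈ 5.697

5.697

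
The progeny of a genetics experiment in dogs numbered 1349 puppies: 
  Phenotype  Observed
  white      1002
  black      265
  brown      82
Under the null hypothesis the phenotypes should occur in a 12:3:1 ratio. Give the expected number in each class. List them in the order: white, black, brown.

1011.75, 252.9375, 84.3125

The 12:3:1 ratio has 16 parts, so with N = 1349 the expected counts are:
  white: 1349 × 12/16 = 1011.75
  black: 1349 × 3/16 = 252.9375
  brown: 1349 × 1/16 = 84.3125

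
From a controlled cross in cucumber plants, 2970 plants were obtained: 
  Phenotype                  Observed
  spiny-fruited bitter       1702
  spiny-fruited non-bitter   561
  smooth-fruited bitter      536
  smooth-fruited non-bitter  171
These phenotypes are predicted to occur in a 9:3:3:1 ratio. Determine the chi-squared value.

2.555

Under the 9:3:3:1 hypothesis (Σ ratio = 16, N = 2970):
  spiny-fruited bitter: 2970 × 9/16 = 1670.625
  spiny-fruited non-bitter: 2970 × 3/16 = 556.875
  smooth-fruited bitter: 2970 × 3/16 = 556.875
  smooth-fruited non-bitter: 2970 × 1/16 = 185.625
χ² = Σ (O − E)² / E
  spiny-fruited bitter: (1702 − 1670.625)² / 1670.625 = 0.5892
  spiny-fruited non-bitter: (561 − 556.875)² / 556.875 = 0.0306
  smooth-fruited bitter: (536 − 556.875)² / 556.875 = 0.7825
  smooth-fruited non-bitter: (171 − 185.625)² / 185.625 = 1.1523
χ² = 0.5892 + 0.0306 + 0.7825 + 1.1523 = 2.5546 ≈ 2.555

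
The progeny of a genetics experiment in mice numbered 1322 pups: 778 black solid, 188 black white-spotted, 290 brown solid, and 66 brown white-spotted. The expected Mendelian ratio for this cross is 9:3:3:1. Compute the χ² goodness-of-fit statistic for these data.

The 9:3:3:1 ratio has 16 parts, so with N = 1322 the expected counts are:
  black solid: 1322 × 9/16 = 743.625
  black white-spotted: 1322 × 3/16 = 247.875
  brown solid: 1322 × 3/16 = 247.875
  brown white-spotted: 1322 × 1/16 = 82.625
χ² = Σ (O − E)² / E
  black solid: (778 − 743.625)² / 743.625 = 1.5890
  black white-spotted: (188 − 247.875)² / 247.875 = 14.4630
  brown solid: (290 − 247.875)² / 247.875 = 7.1589
  brown white-spotted: (66 − 82.625)² / 82.625 = 3.3451
χ² = 1.5890 + 14.4630 + 7.1589 + 3.3451 = 26.556

26.556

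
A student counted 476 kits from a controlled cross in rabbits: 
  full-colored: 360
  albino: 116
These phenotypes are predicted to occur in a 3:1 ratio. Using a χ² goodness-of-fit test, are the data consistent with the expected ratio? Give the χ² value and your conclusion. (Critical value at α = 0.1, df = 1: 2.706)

0.101; consistent

The 3:1 ratio has 4 parts, so with N = 476 the expected counts are:
  full-colored: 476 × 3/4 = 357
  albino: 476 × 1/4 = 119
χ² = Σ (O − E)² / E
  full-colored: (360 − 357)² / 357 = 0.0252
  albino: (116 − 119)² / 119 = 0.0756
χ² = 0.0252 + 0.0756 = 0.1008 ≈ 0.101
Degrees of freedom = 2 − 1 = 1; critical value at α = 0.1 is 2.706.
Since 0.101 < 2.706, we fail to reject the null hypothesis — the data are consistent with the 3:1 ratio.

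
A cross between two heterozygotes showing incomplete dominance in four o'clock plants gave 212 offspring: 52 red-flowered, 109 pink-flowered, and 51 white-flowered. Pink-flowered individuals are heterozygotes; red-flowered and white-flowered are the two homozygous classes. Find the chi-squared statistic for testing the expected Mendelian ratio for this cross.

0.179

With incomplete dominance, a heterozygote × heterozygote cross gives a 1:2:1 phenotypic ratio.
Total ratio parts = 4. Expected numbers out of 212:
  red-flowered: 212 × 1/4 = 53
  pink-flowered: 212 × 2/4 = 106
  white-flowered: 212 × 1/4 = 53
χ² = Σ (O − E)² / E
  red-flowered: (52 − 53)² / 53 = 0.0189
  pink-flowered: (109 − 106)² / 106 = 0.0849
  white-flowered: (51 − 53)² / 53 = 0.0755
χ² = 0.0189 + 0.0849 + 0.0755 = 0.1793 ≈ 0.179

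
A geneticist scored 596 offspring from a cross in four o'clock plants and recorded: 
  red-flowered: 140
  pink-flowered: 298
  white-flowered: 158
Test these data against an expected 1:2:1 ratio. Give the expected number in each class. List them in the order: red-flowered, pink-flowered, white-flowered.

Total ratio parts = 4. Expected numbers out of 596:
  red-flowered: 596 × 1/4 = 149
  pink-flowered: 596 × 2/4 = 298
  white-flowered: 596 × 1/4 = 149

149, 298, 149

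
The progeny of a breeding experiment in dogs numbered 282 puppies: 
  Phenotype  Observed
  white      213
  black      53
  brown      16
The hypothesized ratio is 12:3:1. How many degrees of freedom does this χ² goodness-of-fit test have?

2

A goodness-of-fit test with 3 phenotype classes has df = 3 − 1 = 2.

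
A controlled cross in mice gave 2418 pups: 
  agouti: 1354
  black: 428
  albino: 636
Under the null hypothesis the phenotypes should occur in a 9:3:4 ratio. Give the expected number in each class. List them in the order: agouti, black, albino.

1360.125, 453.375, 604.5

The 9:3:4 ratio has 16 parts, so with N = 2418 the expected counts are:
  agouti: 2418 × 9/16 = 1360.125
  black: 2418 × 3/16 = 453.375
  albino: 2418 × 4/16 = 604.5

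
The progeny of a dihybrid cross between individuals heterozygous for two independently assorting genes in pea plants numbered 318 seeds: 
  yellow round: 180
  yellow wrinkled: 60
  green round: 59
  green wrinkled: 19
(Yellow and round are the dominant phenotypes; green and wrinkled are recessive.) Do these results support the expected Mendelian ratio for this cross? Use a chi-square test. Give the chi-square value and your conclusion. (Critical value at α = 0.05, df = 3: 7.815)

A dihybrid F₂ with independent assortment and complete dominance at both loci gives a 9:3:3:1 phenotypic ratio.
Under the 9:3:3:1 hypothesis (Σ ratio = 16, N = 318):
  yellow round: 318 × 9/16 = 178.875
  yellow wrinkled: 318 × 3/16 = 59.625
  green round: 318 × 3/16 = 59.625
  green wrinkled: 318 × 1/16 = 19.875
χ² = Σ (O − E)² / E
  yellow round: (180 − 178.875)² / 178.875 = 0.0071
  yellow wrinkled: (60 − 59.625)² / 59.625 = 0.0024
  green round: (59 − 59.625)² / 59.625 = 0.0066
  green wrinkled: (19 − 19.875)² / 19.875 = 0.0385
χ² = 0.0071 + 0.0024 + 0.0066 + 0.0385 = 0.0546 ≈ 0.055
Degrees of freedom = 4 − 1 = 3; critical value at α = 0.05 is 7.815.
Since 0.055 < 7.815, we fail to reject the null hypothesis — the data are consistent with the 9:3:3:1 ratio.

0.055; consistent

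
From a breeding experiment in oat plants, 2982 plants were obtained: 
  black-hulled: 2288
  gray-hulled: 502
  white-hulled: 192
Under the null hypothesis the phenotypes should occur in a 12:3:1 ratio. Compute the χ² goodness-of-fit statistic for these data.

Total ratio parts = 16. Expected numbers out of 2982:
  black-hulled: 2982 × 12/16 = 2236.5
  gray-hulled: 2982 × 3/16 = 559.125
  white-hulled: 2982 × 1/16 = 186.375
χ² = Σ (O − E)² / E
  black-hulled: (2288 − 2236.5)² / 2236.5 = 1.1859
  gray-hulled: (502 − 559.125)² / 559.125 = 5.8364
  white-hulled: (192 − 186.375)² / 186.375 = 0.1698
χ² = 1.1859 + 5.8364 + 0.1698 = 7.1921 ≈ 7.192

7.192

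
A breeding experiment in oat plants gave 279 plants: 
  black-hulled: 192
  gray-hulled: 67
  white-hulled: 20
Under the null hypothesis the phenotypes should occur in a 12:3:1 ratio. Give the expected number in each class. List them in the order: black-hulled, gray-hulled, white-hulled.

209.25, 52.3125, 17.4375

Total ratio parts = 16. Expected numbers out of 279:
  black-hulled: 279 × 12/16 = 209.25
  gray-hulled: 279 × 3/16 = 52.3125
  white-hulled: 279 × 1/16 = 17.4375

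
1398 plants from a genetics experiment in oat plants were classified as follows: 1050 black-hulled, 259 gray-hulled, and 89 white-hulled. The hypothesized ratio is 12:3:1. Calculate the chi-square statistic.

0.070

Under the 12:3:1 hypothesis (Σ ratio = 16, N = 1398):
  black-hulled: 1398 × 12/16 = 1048.5
  gray-hulled: 1398 × 3/16 = 262.125
  white-hulled: 1398 × 1/16 = 87.375
χ² = Σ (O − E)² / E
  black-hulled: (1050 − 1048.5)² / 1048.5 = 0.0021
  gray-hulled: (259 − 262.125)² / 262.125 = 0.0373
  white-hulled: (89 − 87.375)² / 87.375 = 0.0302
χ² = 0.0021 + 0.0373 + 0.0302 = 0.0696 ≈ 0.070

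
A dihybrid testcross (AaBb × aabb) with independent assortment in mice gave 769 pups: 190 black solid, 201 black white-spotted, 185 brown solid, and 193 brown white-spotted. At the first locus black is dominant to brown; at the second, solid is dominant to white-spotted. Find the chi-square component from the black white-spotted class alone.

A dihybrid testcross with independent assortment gives a 1:1:1:1 ratio.
The 1:1:1:1 ratio has 4 parts, so with N = 769 the expected counts are:
  black solid: 769 × 1/4 = 192.25
  black white-spotted: 769 × 1/4 = 192.25
  brown solid: 769 × 1/4 = 192.25
  brown white-spotted: 769 × 1/4 = 192.25
Contribution of black white-spotted: (201 − 192.25)² / 192.25 = 0.3982

0.398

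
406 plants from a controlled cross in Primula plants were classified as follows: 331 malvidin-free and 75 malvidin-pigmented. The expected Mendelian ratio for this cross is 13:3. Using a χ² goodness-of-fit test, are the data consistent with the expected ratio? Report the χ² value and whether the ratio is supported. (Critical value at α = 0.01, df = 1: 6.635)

The 13:3 ratio has 16 parts, so with N = 406 the expected counts are:
  malvidin-free: 406 × 13/16 = 329.875
  malvidin-pigmented: 406 × 3/16 = 76.125
χ² = Σ (O − E)² / E
  malvidin-free: (331 − 329.875)² / 329.875 = 0.0038
  malvidin-pigmented: (75 − 76.125)² / 76.125 = 0.0166
χ² = 0.0038 + 0.0166 = 0.0204 ≈ 0.020
Degrees of freedom = 2 − 1 = 1; critical value at α = 0.01 is 6.635.
Since 0.020 < 6.635, we fail to reject the null hypothesis — the data are consistent with the 13:3 ratio.

0.020; consistent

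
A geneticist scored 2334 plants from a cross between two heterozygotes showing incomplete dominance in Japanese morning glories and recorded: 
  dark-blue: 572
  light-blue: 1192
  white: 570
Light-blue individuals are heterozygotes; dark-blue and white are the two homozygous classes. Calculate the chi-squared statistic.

With incomplete dominance, a heterozygote × heterozygote cross gives a 1:2:1 phenotypic ratio.
Total ratio parts = 4. Expected numbers out of 2334:
  dark-blue: 2334 × 1/4 = 583.5
  light-blue: 2334 × 2/4 = 1167
  white: 2334 × 1/4 = 583.5
χ² = Σ (O − E)² / E
  dark-blue: (572 − 583.5)² / 583.5 = 0.2266
  light-blue: (1192 − 1167)² / 1167 = 0.5356
  white: (570 − 583.5)² / 583.5 = 0.3123
χ² = 0.2266 + 0.5356 + 0.3123 = 1.0745 ≈ 1.075

1.075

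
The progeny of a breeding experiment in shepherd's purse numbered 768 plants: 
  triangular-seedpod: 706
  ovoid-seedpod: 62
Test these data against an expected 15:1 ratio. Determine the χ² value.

Expected counts for N = 768 under a 15:1 ratio (total parts = 16):
  triangular-seedpod: 768 × 15/16 = 720
  ovoid-seedpod: 768 × 1/16 = 48
χ² = Σ (O − E)² / E
  triangular-seedpod: (706 − 720)² / 720 = 0.2722
  ovoid-seedpod: (62 − 48)² / 48 = 4.0833
χ² = 0.2722 + 4.0833 = 4.3555 ≈ 4.356

4.356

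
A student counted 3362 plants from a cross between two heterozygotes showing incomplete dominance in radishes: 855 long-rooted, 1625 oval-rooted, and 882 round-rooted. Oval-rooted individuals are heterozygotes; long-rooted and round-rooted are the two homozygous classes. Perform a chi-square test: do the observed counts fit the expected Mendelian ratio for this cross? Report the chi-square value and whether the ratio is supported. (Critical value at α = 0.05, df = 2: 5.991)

With incomplete dominance, a heterozygote × heterozygote cross gives a 1:2:1 phenotypic ratio.
Total ratio parts = 4. Expected numbers out of 3362:
  long-rooted: 3362 × 1/4 = 840.5
  oval-rooted: 3362 × 2/4 = 1681
  round-rooted: 3362 × 1/4 = 840.5
χ² = Σ (O − E)² / E
  long-rooted: (855 − 840.5)² / 840.5 = 0.2501
  oval-rooted: (1625 − 1681)² / 1681 = 1.8656
  round-rooted: (882 − 840.5)² / 840.5 = 2.0491
χ² = 0.2501 + 1.8656 + 2.0491 = 4.1648 ≈ 4.165
Degrees of freedom = 3 − 1 = 2; critical value at α = 0.05 is 5.991.
Since 4.165 < 5.991, we fail to reject the null hypothesis — the data are consistent with the 1:2:1 ratio.

4.165; consistent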